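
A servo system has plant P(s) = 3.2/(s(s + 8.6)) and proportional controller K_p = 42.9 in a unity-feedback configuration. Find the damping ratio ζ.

ζ = 0.367

The closed-loop denominator is s(s+8.6) + 42.9·3.2 = s² + 8.6s + 137.3.
So ω_n² = 137.3 ⇒ ω_n = 11.72 rad/s, and ζ = 8.6/(2ω_n) = 0.367.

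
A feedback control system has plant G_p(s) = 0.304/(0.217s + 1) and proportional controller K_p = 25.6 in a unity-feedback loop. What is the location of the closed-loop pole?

s = -40.47

Closed loop: T(s) = K_p·G_p/(1+K_p·G_p) = 7.782/(0.217s + 1 + 7.782), with pole at s = −(1 + 7.782)/0.217 = −40.47.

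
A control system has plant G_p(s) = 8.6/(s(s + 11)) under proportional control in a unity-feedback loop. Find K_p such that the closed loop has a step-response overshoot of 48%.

K_p = 68

From %OS = 100·exp(−πζ/√(1−ζ²)) = 48%, ζ = −ln(0.48)/√(π²+ln²(0.48)) = 0.2275.
Characteristic equation s² + 11s + 8.6K_p = 0 gives ζ = 11/(2√(8.6K_p)).
Setting ζ = 0.2275: √(8.6K_p) = 11/(2·0.2275) = 24.18, so K_p = 584.5/8.6 = 68.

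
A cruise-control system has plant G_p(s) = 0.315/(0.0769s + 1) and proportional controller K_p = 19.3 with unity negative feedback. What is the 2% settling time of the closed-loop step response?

Closed loop: T(s) = K_p·G_p/(1+K_p·G_p) = 6.08/(0.0769s + 1 + 6.08), with pole at s = −(1 + 6.08)/0.0769 = −92.06.
τ = 1/92.06 = 0.01086 s, so 2% settling time ≈ 4τ = 0.0434 s.

T_s ≈ 0.0434 s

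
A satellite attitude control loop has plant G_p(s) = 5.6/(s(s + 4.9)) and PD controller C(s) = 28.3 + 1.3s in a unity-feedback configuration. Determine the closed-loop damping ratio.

Forward path: (28.3 + 1.3s)·5.6/(s(s+4.9)). The closed-loop characteristic equation is s² + (4.9 + 5.6·1.3)s + 5.6·28.3 = 0.
That is s² + 12.18s + 158.5 = 0, so ω_n = 12.59 rad/s and ζ = 12.18/(2·12.59) = 0.4838.

ζ = 0.484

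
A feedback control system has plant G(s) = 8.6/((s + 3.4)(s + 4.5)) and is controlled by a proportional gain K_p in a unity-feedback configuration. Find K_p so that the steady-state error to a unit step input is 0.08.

K_p = 20.5

Steady-state error for a unit step on this type-0 loop is 1/(1 + K_p·G(0)).
G(0) = 0.5621. Require 1/(1 + K_p·0.5621) = 0.08, so 1 + 0.5621·K_p = 12.5.
K_p = (12.5 − 1)/0.5621 = 20.5.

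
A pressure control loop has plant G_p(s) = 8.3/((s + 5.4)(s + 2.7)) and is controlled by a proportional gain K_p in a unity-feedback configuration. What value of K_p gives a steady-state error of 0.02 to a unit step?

K_p = 86.1

Steady-state error for a unit step on this type-0 loop is 1/(1 + K_p·G_p(0)).
G_p(0) = 0.5693. Require 1/(1 + K_p·0.5693) = 0.02, so 1 + 0.5693·K_p = 50.
K_p = (50 − 1)/0.5693 = 86.1.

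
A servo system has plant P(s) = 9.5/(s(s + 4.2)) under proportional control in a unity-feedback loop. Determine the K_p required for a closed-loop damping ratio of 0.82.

Closed-loop characteristic equation: s² + 4.2s + K_p·9.5 = 0.
So ω_n = √(9.5K_p) and 2ζω_n = 4.2, giving ζ = 4.2/(2√(9.5K_p)).
Setting ζ = 0.82: √(9.5K_p) = 4.2/(2·0.82) = 2.561, so K_p = 6.559/9.5 = 0.69.

K_p = 0.69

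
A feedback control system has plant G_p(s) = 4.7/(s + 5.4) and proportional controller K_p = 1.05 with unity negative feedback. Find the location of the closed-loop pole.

Closed-loop transfer function: T(s) = K_p·G_p(s)/(1 + K_p·G_p(s)) = 4.935/(s + 5.4 + 4.935) = 4.935/(s + 10.34).
The closed-loop pole is at s = −10.34.

s = -10.34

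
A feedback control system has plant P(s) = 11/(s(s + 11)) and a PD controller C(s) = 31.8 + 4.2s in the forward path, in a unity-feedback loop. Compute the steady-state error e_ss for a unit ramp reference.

0.0314

The loop has one pole at the origin (type 1). Velocity error constant K_v = lim_{s→0} s·C(s)P(s) = 31.8·11/11 = 31.8.
Steady-state error to a unit ramp: e_ss = 1/K_v = 0.0314.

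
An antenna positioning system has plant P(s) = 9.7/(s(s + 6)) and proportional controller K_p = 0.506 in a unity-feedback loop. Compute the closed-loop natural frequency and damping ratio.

ω_n = 2.22 rad/s, ζ = 1.35

The closed-loop denominator is s(s+6) + 0.506·9.7 = s² + 6s + 4.908.
Matching s² + 2ζω_n s + ω_n²: ω_n = √4.908 = 2.215 rad/s and 2ζω_n = 6, so ζ = 6/(2·2.215) = 1.35.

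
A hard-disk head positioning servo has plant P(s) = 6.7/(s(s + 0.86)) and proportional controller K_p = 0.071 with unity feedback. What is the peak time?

Closed-loop characteristic equation: s² + 0.86s + 0.4757 = 0, so ω_n = 0.6897 rad/s and ζ = 0.86/(2·0.6897) = 0.6235.
Damped frequency ω_d = ω_n√(1−ζ²) = 0.5393 rad/s, so peak time T_p = π/ω_d = 5.83 s.

T_p = 5.83 s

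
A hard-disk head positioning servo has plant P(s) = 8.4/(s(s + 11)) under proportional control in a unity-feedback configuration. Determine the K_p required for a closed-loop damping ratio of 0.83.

Closed-loop characteristic equation: s² + 11s + K_p·8.4 = 0.
So ω_n = √(8.4K_p) and 2ζω_n = 11, giving ζ = 11/(2√(8.4K_p)).
Setting ζ = 0.83: √(8.4K_p) = 11/(2·0.83) = 6.627, so K_p = 43.91/8.4 = 5.23.

K_p = 5.23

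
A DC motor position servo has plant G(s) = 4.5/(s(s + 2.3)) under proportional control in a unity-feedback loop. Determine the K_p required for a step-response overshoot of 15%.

K_p = 1.1

From %OS = 100·exp(−πζ/√(1−ζ²)) = 15%, ζ = −ln(0.15)/√(π²+ln²(0.15)) = 0.5169.
Characteristic equation s² + 2.3s + 4.5K_p = 0 gives ζ = 2.3/(2√(4.5K_p)).
Setting ζ = 0.5169: √(4.5K_p) = 2.3/(2·0.5169) = 2.225, so K_p = 4.949/4.5 = 1.1.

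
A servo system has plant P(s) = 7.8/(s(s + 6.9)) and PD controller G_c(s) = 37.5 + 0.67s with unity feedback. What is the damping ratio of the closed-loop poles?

Forward path: (37.5 + 0.67s)·7.8/(s(s+6.9)). The closed-loop characteristic equation is s² + (6.9 + 7.8·0.67)s + 7.8·37.5 = 0.
That is s² + 12.13s + 292.5 = 0, so ω_n = 17.1 rad/s and ζ = 12.13/(2·17.1) = 0.3545.

ζ = 0.355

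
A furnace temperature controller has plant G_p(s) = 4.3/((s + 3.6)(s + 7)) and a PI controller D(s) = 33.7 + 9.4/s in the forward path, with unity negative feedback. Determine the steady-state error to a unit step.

The open loop D(s)G_p(s) has a pole at the origin (type 1), so the static position error constant is infinite and e_ss = 1/(1+∞) = 0.

0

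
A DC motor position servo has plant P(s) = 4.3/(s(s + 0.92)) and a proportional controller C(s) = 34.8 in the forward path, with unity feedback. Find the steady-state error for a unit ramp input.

0.00615

The loop has one pole at the origin (type 1). Velocity error constant K_v = lim_{s→0} s·C(s)P(s) = 34.8·4.3/0.92 = 162.7.
Steady-state error to a unit ramp: e_ss = 1/K_v = 0.00615.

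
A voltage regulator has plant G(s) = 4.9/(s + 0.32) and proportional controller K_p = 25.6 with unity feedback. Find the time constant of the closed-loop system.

τ = 0.00795 s

Closed-loop transfer function: T(s) = K_p·G(s)/(1 + K_p·G(s)) = 125.4/(s + 0.32 + 125.4) = 125.4/(s + 125.8).
Time constant τ = 1/125.8 = 0.00795 s.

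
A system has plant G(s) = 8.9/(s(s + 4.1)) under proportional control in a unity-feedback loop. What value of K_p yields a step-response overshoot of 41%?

K_p = 6.33

From %OS = 100·exp(−πζ/√(1−ζ²)) = 41%, ζ = −ln(0.41)/√(π²+ln²(0.41)) = 0.273.
Characteristic equation s² + 4.1s + 8.9K_p = 0 gives ζ = 4.1/(2√(8.9K_p)).
Setting ζ = 0.273: √(8.9K_p) = 4.1/(2·0.273) = 7.509, so K_p = 56.38/8.9 = 6.33.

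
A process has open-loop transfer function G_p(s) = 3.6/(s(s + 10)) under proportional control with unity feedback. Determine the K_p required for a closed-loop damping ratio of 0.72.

K_p = 13.4

Closed-loop characteristic equation: s² + 10s + K_p·3.6 = 0.
So ω_n = √(3.6K_p) and 2ζω_n = 10, giving ζ = 10/(2√(3.6K_p)).
Setting ζ = 0.72: √(3.6K_p) = 10/(2·0.72) = 6.944, so K_p = 48.23/3.6 = 13.4.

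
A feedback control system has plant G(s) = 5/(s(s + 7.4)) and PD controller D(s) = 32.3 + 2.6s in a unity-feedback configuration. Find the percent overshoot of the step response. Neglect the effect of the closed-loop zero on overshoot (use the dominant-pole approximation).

Forward path: (32.3 + 2.6s)·5/(s(s+7.4)). The closed-loop characteristic equation is s² + (7.4 + 5·2.6)s + 5·32.3 = 0.
That is s² + 20.4s + 161.5 = 0, so ω_n = 12.71 rad/s and ζ = 20.4/(2·12.71) = 0.8026.
%OS = 100·exp(−πζ/√(1−ζ²)) = 1.46%.

1.46%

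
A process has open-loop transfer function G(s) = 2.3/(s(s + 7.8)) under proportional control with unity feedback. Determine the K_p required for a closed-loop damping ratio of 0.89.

Closed-loop characteristic equation: s² + 7.8s + K_p·2.3 = 0.
So ω_n = √(2.3K_p) and 2ζω_n = 7.8, giving ζ = 7.8/(2√(2.3K_p)).
Setting ζ = 0.89: √(2.3K_p) = 7.8/(2·0.89) = 4.382, so K_p = 19.2/2.3 = 8.35.

K_p = 8.35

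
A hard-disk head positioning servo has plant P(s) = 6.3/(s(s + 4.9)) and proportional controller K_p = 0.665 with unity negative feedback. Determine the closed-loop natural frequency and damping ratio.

ω_n = 2.05 rad/s, ζ = 1.2

1 + K_p·P(s) = 0 gives s² + 4.9s + 4.189 = 0.
Matching s² + 2ζω_n s + ω_n²: ω_n = √4.189 = 2.047 rad/s and 2ζω_n = 4.9, so ζ = 4.9/(2·2.047) = 1.2.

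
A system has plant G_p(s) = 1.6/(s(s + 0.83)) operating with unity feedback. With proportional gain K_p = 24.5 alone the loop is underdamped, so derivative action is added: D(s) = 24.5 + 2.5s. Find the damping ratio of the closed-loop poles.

Forward path: (24.5 + 2.5s)·1.6/(s(s+0.83)). The closed-loop characteristic equation is s² + (0.83 + 1.6·2.5)s + 1.6·24.5 = 0.
That is s² + 4.83s + 39.2 = 0, so ω_n = 6.261 rad/s and ζ = 4.83/(2·6.261) = 0.3857.

ζ = 0.386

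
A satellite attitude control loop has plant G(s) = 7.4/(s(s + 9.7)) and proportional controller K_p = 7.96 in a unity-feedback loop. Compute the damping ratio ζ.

With unity feedback the closed-loop characteristic equation is s² + 9.7s + 7.96·7.4 = s² + 9.7s + 58.9 = 0.
Matching s² + 2ζω_n s + ω_n²: ω_n = √58.9 = 7.675 rad/s and 2ζω_n = 9.7, so ζ = 9.7/(2·7.675) = 0.632.

ζ = 0.632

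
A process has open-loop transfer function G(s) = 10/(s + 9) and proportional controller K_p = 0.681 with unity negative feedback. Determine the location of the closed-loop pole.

Closed-loop transfer function: T(s) = K_p·G(s)/(1 + K_p·G(s)) = 6.81/(s + 9 + 6.81) = 6.81/(s + 15.81).
The closed-loop pole is at s = −15.81.

s = -15.81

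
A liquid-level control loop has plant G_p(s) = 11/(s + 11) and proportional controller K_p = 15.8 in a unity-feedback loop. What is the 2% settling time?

T_s ≈ 0.0216 s

Closed-loop transfer function: T(s) = K_p·G_p(s)/(1 + K_p·G_p(s)) = 173.8/(s + 11 + 173.8) = 173.8/(s + 184.8).
Time constant τ = 1/184.8 = 0.005411 s, so the 2% settling time is about 4τ = 0.0216 s.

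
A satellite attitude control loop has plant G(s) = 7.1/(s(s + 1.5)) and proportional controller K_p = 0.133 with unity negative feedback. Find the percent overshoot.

2.21%

From 1 + K_pG(s) = 0: s² + 1.5s + 0.9443 = 0 ⇒ ω_n = 0.9718, ζ = 0.7718.
%OS = 100·exp(−πζ/√(1−ζ²)) = 100·exp(−π·0.7718/√0.4043) = 2.21%.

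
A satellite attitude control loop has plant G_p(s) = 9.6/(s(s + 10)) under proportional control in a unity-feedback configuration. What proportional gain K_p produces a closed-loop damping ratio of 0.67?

Closed-loop characteristic equation: s² + 10s + K_p·9.6 = 0.
So ω_n = √(9.6K_p) and 2ζω_n = 10, giving ζ = 10/(2√(9.6K_p)).
Setting ζ = 0.67: √(9.6K_p) = 10/(2·0.67) = 7.463, so K_p = 55.69/9.6 = 5.8.

K_p = 5.8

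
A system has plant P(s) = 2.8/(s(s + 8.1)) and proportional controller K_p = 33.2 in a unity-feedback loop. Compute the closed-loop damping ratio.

ζ = 0.42

With unity feedback the closed-loop characteristic equation is s² + 8.1s + 33.2·2.8 = s² + 8.1s + 92.96 = 0.
Matching s² + 2ζω_n s + ω_n²: ω_n = √92.96 = 9.642 rad/s and 2ζω_n = 8.1, so ζ = 8.1/(2·9.642) = 0.42.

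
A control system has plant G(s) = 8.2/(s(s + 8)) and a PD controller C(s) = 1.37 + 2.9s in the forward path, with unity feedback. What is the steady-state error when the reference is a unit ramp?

The loop has one pole at the origin (type 1). Velocity error constant K_v = lim_{s→0} s·C(s)G(s) = 1.37·8.2/8 = 1.404.
Steady-state error to a unit ramp: e_ss = 1/K_v = 0.712.

0.712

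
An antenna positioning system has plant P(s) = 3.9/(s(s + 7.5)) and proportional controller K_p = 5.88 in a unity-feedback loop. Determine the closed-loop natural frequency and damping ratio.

ω_n = 4.79 rad/s, ζ = 0.783

The closed-loop denominator is s(s+7.5) + 5.88·3.9 = s² + 7.5s + 22.93.
Matching s² + 2ζω_n s + ω_n²: ω_n = √22.93 = 4.789 rad/s and 2ζω_n = 7.5, so ζ = 7.5/(2·4.789) = 0.783.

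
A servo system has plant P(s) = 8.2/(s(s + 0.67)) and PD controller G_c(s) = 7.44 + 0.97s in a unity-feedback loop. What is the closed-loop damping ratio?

ζ = 0.552

Forward path: (7.44 + 0.97s)·8.2/(s(s+0.67)). The closed-loop characteristic equation is s² + (0.67 + 8.2·0.97)s + 8.2·7.44 = 0.
That is s² + 8.624s + 61.01 = 0, so ω_n = 7.811 rad/s and ζ = 8.624/(2·7.811) = 0.5521.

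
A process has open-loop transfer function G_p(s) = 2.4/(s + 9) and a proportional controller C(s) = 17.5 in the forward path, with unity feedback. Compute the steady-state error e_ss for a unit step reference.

The loop is type 0. Static position error constant K_pos = C(0)·G_p(0) = 17.5·0.2667 = 4.667.
Steady-state error to a unit step: e_ss = 1/(1+K_pos) = 1/5.667 = 0.176.

0.176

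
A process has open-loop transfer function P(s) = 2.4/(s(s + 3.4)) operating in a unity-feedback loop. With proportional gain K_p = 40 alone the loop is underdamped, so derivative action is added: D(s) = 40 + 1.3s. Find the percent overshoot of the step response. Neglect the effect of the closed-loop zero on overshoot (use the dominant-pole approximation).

33%

Forward path: (40 + 1.3s)·2.4/(s(s+3.4)). The closed-loop characteristic equation is s² + (3.4 + 2.4·1.3)s + 2.4·40 = 0.
That is s² + 6.52s + 96 = 0, so ω_n = 9.798 rad/s and ζ = 6.52/(2·9.798) = 0.3327.
%OS = 100·exp(−πζ/√(1−ζ²)) = 33%.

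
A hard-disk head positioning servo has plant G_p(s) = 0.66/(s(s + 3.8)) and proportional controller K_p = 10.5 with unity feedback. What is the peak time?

T_p = 1.72 s

The closed-loop denominator s² + 3.8s + 6.93 gives ω_n = √6.93 = 2.632 and ζ = 3.8/(2ω_n) = 0.7218.
Damped frequency ω_d = ω_n√(1−ζ²) = 1.822 rad/s, so peak time T_p = π/ω_d = 1.72 s.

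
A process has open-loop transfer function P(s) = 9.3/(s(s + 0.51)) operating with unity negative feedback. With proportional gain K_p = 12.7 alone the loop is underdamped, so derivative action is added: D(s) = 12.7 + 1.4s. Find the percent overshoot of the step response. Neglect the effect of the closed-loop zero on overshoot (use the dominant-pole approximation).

Forward path: (12.7 + 1.4s)·9.3/(s(s+0.51)). The closed-loop characteristic equation is s² + (0.51 + 9.3·1.4)s + 9.3·12.7 = 0.
That is s² + 13.53s + 118.1 = 0, so ω_n = 10.87 rad/s and ζ = 13.53/(2·10.87) = 0.6225.
%OS = 100·exp(−πζ/√(1−ζ²)) = 8.22%.

8.22%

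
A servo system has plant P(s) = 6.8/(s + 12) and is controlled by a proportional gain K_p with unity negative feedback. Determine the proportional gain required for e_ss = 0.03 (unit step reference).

Steady-state error for a unit step on this type-0 loop is 1/(1 + K_p·P(0)).
P(0) = 0.5667. Require 1/(1 + K_p·0.5667) = 0.03, so 1 + 0.5667·K_p = 33.33.
K_p = (33.33 − 1)/0.5667 = 57.1.

K_p = 57.1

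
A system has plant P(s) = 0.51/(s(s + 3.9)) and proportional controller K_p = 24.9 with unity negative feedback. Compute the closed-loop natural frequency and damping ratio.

With unity feedback the closed-loop characteristic equation is s² + 3.9s + 24.9·0.51 = s² + 3.9s + 12.7 = 0.
So ω_n² = 12.7 ⇒ ω_n = 3.564 rad/s, and ζ = 3.9/(2ω_n) = 0.547.

ω_n = 3.56 rad/s, ζ = 0.547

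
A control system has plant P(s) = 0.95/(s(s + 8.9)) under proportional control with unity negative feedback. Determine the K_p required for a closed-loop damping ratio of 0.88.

Closed-loop characteristic equation: s² + 8.9s + K_p·0.95 = 0.
So ω_n = √(0.95K_p) and 2ζω_n = 8.9, giving ζ = 8.9/(2√(0.95K_p)).
Setting ζ = 0.88: √(0.95K_p) = 8.9/(2·0.88) = 5.057, so K_p = 25.57/0.95 = 26.9.

K_p = 26.9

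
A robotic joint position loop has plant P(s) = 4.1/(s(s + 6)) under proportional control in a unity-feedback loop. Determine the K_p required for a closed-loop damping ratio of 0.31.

K_p = 22.8

Closed-loop characteristic equation: s² + 6s + K_p·4.1 = 0.
So ω_n = √(4.1K_p) and 2ζω_n = 6, giving ζ = 6/(2√(4.1K_p)).
Setting ζ = 0.31: √(4.1K_p) = 6/(2·0.31) = 9.677, so K_p = 93.65/4.1 = 22.8.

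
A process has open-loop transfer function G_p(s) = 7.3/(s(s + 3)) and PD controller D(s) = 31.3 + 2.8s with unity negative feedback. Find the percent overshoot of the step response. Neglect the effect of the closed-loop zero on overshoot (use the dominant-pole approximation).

Forward path: (31.3 + 2.8s)·7.3/(s(s+3)). The closed-loop characteristic equation is s² + (3 + 7.3·2.8)s + 7.3·31.3 = 0.
That is s² + 23.44s + 228.5 = 0, so ω_n = 15.12 rad/s and ζ = 23.44/(2·15.12) = 0.7753.
%OS = 100·exp(−πζ/√(1−ζ²)) = 2.11%.

2.11%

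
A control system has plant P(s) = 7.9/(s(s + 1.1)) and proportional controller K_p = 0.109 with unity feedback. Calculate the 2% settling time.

Closed-loop characteristic equation: s² + 1.1s + 0.8611 = 0, so ω_n = 0.928 rad/s and ζ = 1.1/(2·0.928) = 0.5927.
2% settling time T_s ≈ 4/(ζω_n) = 4/0.55 = 7.27 s.

T_s ≈ 7.27 s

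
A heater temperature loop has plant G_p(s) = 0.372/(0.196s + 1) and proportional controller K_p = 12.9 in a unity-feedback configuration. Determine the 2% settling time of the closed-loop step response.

T_s ≈ 0.135 s

Closed loop: T(s) = K_p·G_p/(1+K_p·G_p) = 4.799/(0.196s + 1 + 4.799), with pole at s = −(1 + 4.799)/0.196 = −29.59.
τ = 1/29.59 = 0.0338 s, so 2% settling time ≈ 4τ = 0.135 s.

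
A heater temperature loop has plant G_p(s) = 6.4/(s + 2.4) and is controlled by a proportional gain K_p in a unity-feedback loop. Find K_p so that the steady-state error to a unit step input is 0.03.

K_p = 12.1

Steady-state error for a unit step on this type-0 loop is 1/(1 + K_p·G_p(0)).
G_p(0) = 2.667. Require 1/(1 + K_p·2.667) = 0.03, so 1 + 2.667·K_p = 33.33.
K_p = (33.33 − 1)/2.667 = 12.1.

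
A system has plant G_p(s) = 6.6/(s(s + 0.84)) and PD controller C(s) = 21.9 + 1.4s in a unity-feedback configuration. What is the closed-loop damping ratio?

Forward path: (21.9 + 1.4s)·6.6/(s(s+0.84)). The closed-loop characteristic equation is s² + (0.84 + 6.6·1.4)s + 6.6·21.9 = 0.
That is s² + 10.08s + 144.5 = 0, so ω_n = 12.02 rad/s and ζ = 10.08/(2·12.02) = 0.4192.

ζ = 0.419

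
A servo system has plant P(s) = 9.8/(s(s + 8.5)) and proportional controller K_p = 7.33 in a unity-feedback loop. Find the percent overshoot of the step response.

From 1 + K_pP(s) = 0: s² + 8.5s + 71.83 = 0 ⇒ ω_n = 8.475, ζ = 0.5014.
%OS = 100·exp(−πζ/√(1−ζ²)) = 100·exp(−π·0.5014/√0.7486) = 16.2%.

16.2%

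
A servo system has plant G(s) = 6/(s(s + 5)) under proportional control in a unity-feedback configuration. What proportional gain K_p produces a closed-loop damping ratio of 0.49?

K_p = 4.34

Closed-loop characteristic equation: s² + 5s + K_p·6 = 0.
So ω_n = √(6K_p) and 2ζω_n = 5, giving ζ = 5/(2√(6K_p)).
Setting ζ = 0.49: √(6K_p) = 5/(2·0.49) = 5.102, so K_p = 26.03/6 = 4.34.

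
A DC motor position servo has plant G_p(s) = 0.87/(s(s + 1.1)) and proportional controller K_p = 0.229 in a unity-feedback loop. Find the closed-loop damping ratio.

With unity feedback the closed-loop characteristic equation is s² + 1.1s + 0.229·0.87 = s² + 1.1s + 0.1992 = 0.
Matching s² + 2ζω_n s + ω_n²: ω_n = √0.1992 = 0.4464 rad/s and 2ζω_n = 1.1, so ζ = 1.1/(2·0.4464) = 1.23.

ζ = 1.23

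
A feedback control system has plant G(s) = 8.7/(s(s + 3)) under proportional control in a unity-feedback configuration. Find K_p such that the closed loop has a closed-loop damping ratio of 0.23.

K_p = 4.89

Closed-loop characteristic equation: s² + 3s + K_p·8.7 = 0.
So ω_n = √(8.7K_p) and 2ζω_n = 3, giving ζ = 3/(2√(8.7K_p)).
Setting ζ = 0.23: √(8.7K_p) = 3/(2·0.23) = 6.522, so K_p = 42.53/8.7 = 4.89.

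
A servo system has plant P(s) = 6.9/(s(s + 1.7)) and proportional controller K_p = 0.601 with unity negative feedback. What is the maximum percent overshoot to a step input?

23.6%

The closed-loop denominator s² + 1.7s + 4.147 gives ω_n = √4.147 = 2.036 and ζ = 1.7/(2ω_n) = 0.4174.
%OS = 100·exp(−πζ/√(1−ζ²)) = 100·exp(−π·0.4174/√0.8258) = 23.6%.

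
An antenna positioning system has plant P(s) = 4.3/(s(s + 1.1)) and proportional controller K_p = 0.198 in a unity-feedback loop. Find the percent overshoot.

Closed-loop characteristic equation: s² + 1.1s + 0.8514 = 0, so ω_n = 0.9227 rad/s and ζ = 1.1/(2·0.9227) = 0.5961.
%OS = 100·exp(−πζ/√(1−ζ²)) = 100·exp(−π·0.5961/√0.6447) = 9.71%.

9.71%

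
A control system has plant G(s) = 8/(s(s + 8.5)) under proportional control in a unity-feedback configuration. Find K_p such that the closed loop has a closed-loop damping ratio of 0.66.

K_p = 5.18

Closed-loop characteristic equation: s² + 8.5s + K_p·8 = 0.
So ω_n = √(8K_p) and 2ζω_n = 8.5, giving ζ = 8.5/(2√(8K_p)).
Setting ζ = 0.66: √(8K_p) = 8.5/(2·0.66) = 6.439, so K_p = 41.47/8 = 5.18.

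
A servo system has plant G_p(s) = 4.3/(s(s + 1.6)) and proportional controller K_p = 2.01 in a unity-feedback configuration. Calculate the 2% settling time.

Closed-loop characteristic equation: s² + 1.6s + 8.643 = 0, so ω_n = 2.94 rad/s and ζ = 1.6/(2·2.94) = 0.2721.
2% settling time T_s ≈ 4/(ζω_n) = 4/0.8 = 5 s.

T_s ≈ 5 s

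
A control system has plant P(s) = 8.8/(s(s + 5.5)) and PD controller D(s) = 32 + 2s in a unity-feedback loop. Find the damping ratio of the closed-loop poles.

ζ = 0.688

Forward path: (32 + 2s)·8.8/(s(s+5.5)). The closed-loop characteristic equation is s² + (5.5 + 8.8·2)s + 8.8·32 = 0.
That is s² + 23.1s + 281.6 = 0, so ω_n = 16.78 rad/s and ζ = 23.1/(2·16.78) = 0.6883.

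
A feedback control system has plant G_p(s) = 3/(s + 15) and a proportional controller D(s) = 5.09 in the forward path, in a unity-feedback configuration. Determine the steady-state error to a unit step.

0.496

The loop is type 0. Static position error constant K_pos = D(0)·G_p(0) = 5.09·0.2 = 1.018.
Steady-state error to a unit step: e_ss = 1/(1+K_pos) = 1/2.018 = 0.496.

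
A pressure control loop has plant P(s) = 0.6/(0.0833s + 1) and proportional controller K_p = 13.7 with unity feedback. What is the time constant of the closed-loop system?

Closed loop: T(s) = K_p·P/(1+K_p·P) = 8.22/(0.0833s + 1 + 8.22), with pole at s = −(1 + 8.22)/0.0833 = −110.7.
Closed-loop time constant τ = 1/110.7 = 0.00903 s.

τ = 0.00903 s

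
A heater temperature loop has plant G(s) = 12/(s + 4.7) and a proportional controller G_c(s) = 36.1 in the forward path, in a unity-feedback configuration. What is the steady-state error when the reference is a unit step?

0.0107

The loop is type 0. Static position error constant K_pos = G_c(0)·G(0) = 36.1·2.553 = 92.17.
Steady-state error to a unit step: e_ss = 1/(1+K_pos) = 1/93.17 = 0.0107.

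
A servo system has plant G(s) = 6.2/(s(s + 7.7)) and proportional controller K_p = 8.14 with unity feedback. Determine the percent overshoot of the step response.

13.2%

The closed-loop denominator s² + 7.7s + 50.47 gives ω_n = √50.47 = 7.104 and ζ = 7.7/(2ω_n) = 0.5419.
%OS = 100·exp(−πζ/√(1−ζ²)) = 100·exp(−π·0.5419/√0.7063) = 13.2%.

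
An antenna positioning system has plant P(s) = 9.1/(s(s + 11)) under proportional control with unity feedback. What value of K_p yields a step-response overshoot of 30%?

K_p = 26

From %OS = 100·exp(−πζ/√(1−ζ²)) = 30%, ζ = −ln(0.3)/√(π²+ln²(0.3)) = 0.3579.
Characteristic equation s² + 11s + 9.1K_p = 0 gives ζ = 11/(2√(9.1K_p)).
Setting ζ = 0.3579: √(9.1K_p) = 11/(2·0.3579) = 15.37, so K_p = 236.2/9.1 = 26.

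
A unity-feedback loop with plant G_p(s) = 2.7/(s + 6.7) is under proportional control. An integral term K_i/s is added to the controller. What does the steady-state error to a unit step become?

0

The integrator makes K_pos = lim_{s→0} C(s)G(s) infinite, so e_ss = 1/(1+K_pos) = 0.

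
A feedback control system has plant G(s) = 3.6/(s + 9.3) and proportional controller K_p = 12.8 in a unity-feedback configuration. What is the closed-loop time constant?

Closed-loop transfer function: T(s) = K_p·G(s)/(1 + K_p·G(s)) = 46.08/(s + 9.3 + 46.08) = 46.08/(s + 55.38).
Time constant τ = 1/55.38 = 0.0181 s.

τ = 0.0181 s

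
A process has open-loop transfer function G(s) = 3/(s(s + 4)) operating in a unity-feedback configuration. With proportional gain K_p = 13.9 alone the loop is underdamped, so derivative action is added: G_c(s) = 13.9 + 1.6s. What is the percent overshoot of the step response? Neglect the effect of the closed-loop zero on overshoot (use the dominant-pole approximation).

Forward path: (13.9 + 1.6s)·3/(s(s+4)). The closed-loop characteristic equation is s² + (4 + 3·1.6)s + 3·13.9 = 0.
That is s² + 8.8s + 41.7 = 0, so ω_n = 6.458 rad/s and ζ = 8.8/(2·6.458) = 0.6814.
%OS = 100·exp(−πζ/√(1−ζ²)) = 5.37%.

5.37%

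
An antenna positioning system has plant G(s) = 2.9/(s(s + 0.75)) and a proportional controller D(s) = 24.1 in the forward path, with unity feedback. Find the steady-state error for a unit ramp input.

0.0107

The loop has one pole at the origin (type 1). Velocity error constant K_v = lim_{s→0} s·D(s)G(s) = 24.1·2.9/0.75 = 93.19.
Steady-state error to a unit ramp: e_ss = 1/K_v = 0.0107.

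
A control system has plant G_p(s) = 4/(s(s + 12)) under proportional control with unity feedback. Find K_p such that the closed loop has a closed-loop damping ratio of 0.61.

Closed-loop characteristic equation: s² + 12s + K_p·4 = 0.
So ω_n = √(4K_p) and 2ζω_n = 12, giving ζ = 12/(2√(4K_p)).
Setting ζ = 0.61: √(4K_p) = 12/(2·0.61) = 9.836, so K_p = 96.75/4 = 24.2.

K_p = 24.2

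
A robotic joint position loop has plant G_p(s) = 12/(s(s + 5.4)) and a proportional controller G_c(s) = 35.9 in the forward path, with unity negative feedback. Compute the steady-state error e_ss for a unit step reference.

The open loop G_c(s)G_p(s) has a pole at the origin (type 1), so the static position error constant is infinite and e_ss = 1/(1+∞) = 0.

0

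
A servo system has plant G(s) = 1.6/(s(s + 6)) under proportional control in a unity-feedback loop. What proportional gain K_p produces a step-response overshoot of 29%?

From %OS = 100·exp(−πζ/√(1−ζ²)) = 29%, ζ = −ln(0.29)/√(π²+ln²(0.29)) = 0.3666.
Characteristic equation s² + 6s + 1.6K_p = 0 gives ζ = 6/(2√(1.6K_p)).
Setting ζ = 0.3666: √(1.6K_p) = 6/(2·0.3666) = 8.183, so K_p = 66.97/1.6 = 41.9.

K_p = 41.9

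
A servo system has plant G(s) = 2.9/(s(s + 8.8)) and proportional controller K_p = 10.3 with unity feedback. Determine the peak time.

T_p = 0.969 s

Closed-loop characteristic equation: s² + 8.8s + 29.87 = 0, so ω_n = 5.465 rad/s and ζ = 8.8/(2·5.465) = 0.8051.
Damped frequency ω_d = ω_n√(1−ζ²) = 3.242 rad/s, so peak time T_p = π/ω_d = 0.969 s.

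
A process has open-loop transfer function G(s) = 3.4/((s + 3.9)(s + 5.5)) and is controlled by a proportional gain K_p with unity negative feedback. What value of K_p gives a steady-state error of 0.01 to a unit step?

K_p = 625

The loop is type 0, so e_ss(step) = 1/(1 + K_pos) with K_pos = K_p·G(0).
G(0) = 0.1585. Require 1/(1 + K_p·0.1585) = 0.01, so 1 + 0.1585·K_p = 100.
K_p = (100 − 1)/0.1585 = 625.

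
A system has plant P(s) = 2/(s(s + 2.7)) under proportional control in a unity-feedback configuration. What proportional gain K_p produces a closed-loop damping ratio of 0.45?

K_p = 4.5

Closed-loop characteristic equation: s² + 2.7s + K_p·2 = 0.
So ω_n = √(2K_p) and 2ζω_n = 2.7, giving ζ = 2.7/(2√(2K_p)).
Setting ζ = 0.45: √(2K_p) = 2.7/(2·0.45) = 3, so K_p = 9/2 = 4.5.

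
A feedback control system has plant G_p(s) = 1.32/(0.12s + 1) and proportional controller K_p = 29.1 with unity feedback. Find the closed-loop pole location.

Closed loop: T(s) = K_p·G_p/(1+K_p·G_p) = 38.41/(0.12s + 1 + 38.41), with pole at s = −(1 + 38.41)/0.12 = −328.4.

s = -328.4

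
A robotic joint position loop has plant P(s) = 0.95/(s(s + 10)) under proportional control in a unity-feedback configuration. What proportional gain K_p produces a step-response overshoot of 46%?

From %OS = 100·exp(−πζ/√(1−ζ²)) = 46%, ζ = −ln(0.46)/√(π²+ln²(0.46)) = 0.24.
Characteristic equation s² + 10s + 0.95K_p = 0 gives ζ = 10/(2√(0.95K_p)).
Setting ζ = 0.24: √(0.95K_p) = 10/(2·0.24) = 20.84, so K_p = 434.2/0.95 = 457.

K_p = 457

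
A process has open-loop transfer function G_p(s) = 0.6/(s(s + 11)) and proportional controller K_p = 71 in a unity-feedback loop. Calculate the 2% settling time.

T_s ≈ 0.727 s

The closed-loop denominator s² + 11s + 42.6 gives ω_n = √42.6 = 6.527 and ζ = 11/(2ω_n) = 0.8427.
2% settling time T_s ≈ 4/(ζω_n) = 4/5.5 = 0.727 s.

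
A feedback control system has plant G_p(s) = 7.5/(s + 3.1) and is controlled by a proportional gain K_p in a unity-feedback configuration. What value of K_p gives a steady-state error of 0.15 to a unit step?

K_p = 2.34

Steady-state error for a unit step on this type-0 loop is 1/(1 + K_p·G_p(0)).
G_p(0) = 2.419. Require 1/(1 + K_p·2.419) = 0.15, so 1 + 2.419·K_p = 6.667.
K_p = (6.667 − 1)/2.419 = 2.34.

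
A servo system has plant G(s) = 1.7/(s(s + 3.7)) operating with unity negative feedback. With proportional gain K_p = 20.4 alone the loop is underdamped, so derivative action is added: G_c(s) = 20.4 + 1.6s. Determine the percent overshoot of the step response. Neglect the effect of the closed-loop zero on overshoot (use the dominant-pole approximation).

Forward path: (20.4 + 1.6s)·1.7/(s(s+3.7)). The closed-loop characteristic equation is s² + (3.7 + 1.7·1.6)s + 1.7·20.4 = 0.
That is s² + 6.42s + 34.68 = 0, so ω_n = 5.889 rad/s and ζ = 6.42/(2·5.889) = 0.5451.
%OS = 100·exp(−πζ/√(1−ζ²)) = 13%.

13%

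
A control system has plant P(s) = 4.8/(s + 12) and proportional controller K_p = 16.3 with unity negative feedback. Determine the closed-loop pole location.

Closed-loop transfer function: T(s) = K_p·P(s)/(1 + K_p·P(s)) = 78.24/(s + 12 + 78.24) = 78.24/(s + 90.24).
The closed-loop pole is at s = −90.24.

s = -90.24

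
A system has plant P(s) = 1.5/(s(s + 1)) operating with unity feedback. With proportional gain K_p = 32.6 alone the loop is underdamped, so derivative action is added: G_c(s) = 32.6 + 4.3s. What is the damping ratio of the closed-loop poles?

Forward path: (32.6 + 4.3s)·1.5/(s(s+1)). The closed-loop characteristic equation is s² + (1 + 1.5·4.3)s + 1.5·32.6 = 0.
That is s² + 7.45s + 48.9 = 0, so ω_n = 6.993 rad/s and ζ = 7.45/(2·6.993) = 0.5327.

ζ = 0.533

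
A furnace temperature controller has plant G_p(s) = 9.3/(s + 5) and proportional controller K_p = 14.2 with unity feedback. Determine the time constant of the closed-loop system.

Closed-loop transfer function: T(s) = K_p·G_p(s)/(1 + K_p·G_p(s)) = 132.1/(s + 5 + 132.1) = 132.1/(s + 137.1).
Time constant τ = 1/137.1 = 0.0073 s.

τ = 0.0073 s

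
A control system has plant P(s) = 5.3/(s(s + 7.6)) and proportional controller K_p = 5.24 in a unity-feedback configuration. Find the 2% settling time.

T_s ≈ 1.05 s

From 1 + K_pP(s) = 0: s² + 7.6s + 27.77 = 0 ⇒ ω_n = 5.27, ζ = 0.7211.
2% settling time T_s ≈ 4/(ζω_n) = 4/3.8 = 1.05 s.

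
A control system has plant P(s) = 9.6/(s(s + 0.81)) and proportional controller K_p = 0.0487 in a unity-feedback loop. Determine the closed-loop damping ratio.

The closed-loop denominator is s(s+0.81) + 0.0487·9.6 = s² + 0.81s + 0.4675.
So ω_n² = 0.4675 ⇒ ω_n = 0.6838 rad/s, and ζ = 0.81/(2ω_n) = 0.592.

ζ = 0.592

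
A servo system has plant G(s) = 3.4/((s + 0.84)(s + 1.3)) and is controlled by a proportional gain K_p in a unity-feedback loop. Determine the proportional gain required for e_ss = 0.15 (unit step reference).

K_p = 1.82

The loop is type 0, so e_ss(step) = 1/(1 + K_pos) with K_pos = K_p·G(0).
G(0) = 3.114. Require 1/(1 + K_p·3.114) = 0.15, so 1 + 3.114·K_p = 6.667.
K_p = (6.667 − 1)/3.114 = 1.82.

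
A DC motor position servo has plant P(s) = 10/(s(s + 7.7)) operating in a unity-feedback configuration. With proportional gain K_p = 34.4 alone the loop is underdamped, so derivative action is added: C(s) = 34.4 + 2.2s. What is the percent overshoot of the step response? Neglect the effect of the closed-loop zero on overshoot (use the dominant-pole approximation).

1.5%

Forward path: (34.4 + 2.2s)·10/(s(s+7.7)). The closed-loop characteristic equation is s² + (7.7 + 10·2.2)s + 10·34.4 = 0.
That is s² + 29.7s + 344 = 0, so ω_n = 18.55 rad/s and ζ = 29.7/(2·18.55) = 0.8007.
%OS = 100·exp(−πζ/√(1−ζ²)) = 1.5%.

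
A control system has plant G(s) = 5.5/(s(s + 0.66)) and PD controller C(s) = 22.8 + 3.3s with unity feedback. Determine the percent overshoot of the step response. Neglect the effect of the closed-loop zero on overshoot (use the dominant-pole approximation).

0.774%

Forward path: (22.8 + 3.3s)·5.5/(s(s+0.66)). The closed-loop characteristic equation is s² + (0.66 + 5.5·3.3)s + 5.5·22.8 = 0.
That is s² + 18.81s + 125.4 = 0, so ω_n = 11.2 rad/s and ζ = 18.81/(2·11.2) = 0.8399.
%OS = 100·exp(−πζ/√(1−ζ²)) = 0.774%.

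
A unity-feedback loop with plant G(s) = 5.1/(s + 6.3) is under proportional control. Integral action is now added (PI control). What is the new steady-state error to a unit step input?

The integrator makes K_pos = lim_{s→0} C(s)G(s) infinite, so e_ss = 1/(1+K_pos) = 0.

0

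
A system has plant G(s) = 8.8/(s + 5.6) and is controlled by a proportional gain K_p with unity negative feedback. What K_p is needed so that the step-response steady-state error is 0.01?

Steady-state error for a unit step on this type-0 loop is 1/(1 + K_p·G(0)).
G(0) = 1.571. Require 1/(1 + K_p·1.571) = 0.01, so 1 + 1.571·K_p = 100.
K_p = (100 − 1)/1.571 = 63.

K_p = 63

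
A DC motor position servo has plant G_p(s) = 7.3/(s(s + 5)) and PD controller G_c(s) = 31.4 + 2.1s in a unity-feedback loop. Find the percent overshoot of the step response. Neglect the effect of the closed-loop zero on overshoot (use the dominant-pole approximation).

5.81%

Forward path: (31.4 + 2.1s)·7.3/(s(s+5)). The closed-loop characteristic equation is s² + (5 + 7.3·2.1)s + 7.3·31.4 = 0.
That is s² + 20.33s + 229.2 = 0, so ω_n = 15.14 rad/s and ζ = 20.33/(2·15.14) = 0.6714.
%OS = 100·exp(−πζ/√(1−ζ²)) = 5.81%.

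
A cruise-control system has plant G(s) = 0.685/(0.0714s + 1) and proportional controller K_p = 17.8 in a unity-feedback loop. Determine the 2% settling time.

T_s ≈ 0.0216 s

Closed loop: T(s) = K_p·G/(1+K_p·G) = 12.19/(0.0714s + 1 + 12.19), with pole at s = −(1 + 12.19)/0.0714 = −184.8.
τ = 1/184.8 = 0.005412 s, so 2% settling time ≈ 4τ = 0.0216 s.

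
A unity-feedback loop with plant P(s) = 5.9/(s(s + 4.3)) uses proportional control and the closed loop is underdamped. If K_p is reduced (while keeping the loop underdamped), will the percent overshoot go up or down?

ζ = 4.3/(2√(5.9K_p)) rises as K_p falls; higher damping means less overshoot.

decrease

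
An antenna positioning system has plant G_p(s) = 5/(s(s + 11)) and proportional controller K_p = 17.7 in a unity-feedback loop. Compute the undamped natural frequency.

The closed-loop denominator is s(s+11) + 17.7·5 = s² + 11s + 88.5.
So ω_n² = 88.5 ⇒ ω_n = 9.407 rad/s, and ζ = 11/(2ω_n) = 0.585.

ω_n = 9.41 rad/s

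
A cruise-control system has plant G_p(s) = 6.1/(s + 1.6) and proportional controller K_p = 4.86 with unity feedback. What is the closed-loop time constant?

τ = 0.032 s

Closed-loop transfer function: T(s) = K_p·G_p(s)/(1 + K_p·G_p(s)) = 29.65/(s + 1.6 + 29.65) = 29.65/(s + 31.25).
Time constant τ = 1/31.25 = 0.032 s.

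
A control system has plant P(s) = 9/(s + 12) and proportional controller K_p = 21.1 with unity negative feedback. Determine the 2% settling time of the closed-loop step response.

T_s ≈ 0.0198 s

Closed-loop transfer function: T(s) = K_p·P(s)/(1 + K_p·P(s)) = 189.9/(s + 12 + 189.9) = 189.9/(s + 201.9).
Time constant τ = 1/201.9 = 0.004953 s, so the 2% settling time is about 4τ = 0.0198 s.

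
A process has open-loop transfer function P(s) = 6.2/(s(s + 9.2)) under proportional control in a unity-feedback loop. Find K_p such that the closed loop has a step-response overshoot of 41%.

From %OS = 100·exp(−πζ/√(1−ζ²)) = 41%, ζ = −ln(0.41)/√(π²+ln²(0.41)) = 0.273.
Characteristic equation s² + 9.2s + 6.2K_p = 0 gives ζ = 9.2/(2√(6.2K_p)).
Setting ζ = 0.273: √(6.2K_p) = 9.2/(2·0.273) = 16.85, so K_p = 283.9/6.2 = 45.8.

K_p = 45.8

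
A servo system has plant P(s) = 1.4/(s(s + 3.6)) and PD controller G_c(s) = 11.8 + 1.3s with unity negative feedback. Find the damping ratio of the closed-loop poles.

ζ = 0.667

Forward path: (11.8 + 1.3s)·1.4/(s(s+3.6)). The closed-loop characteristic equation is s² + (3.6 + 1.4·1.3)s + 1.4·11.8 = 0.
That is s² + 5.42s + 16.52 = 0, so ω_n = 4.064 rad/s and ζ = 5.42/(2·4.064) = 0.6668.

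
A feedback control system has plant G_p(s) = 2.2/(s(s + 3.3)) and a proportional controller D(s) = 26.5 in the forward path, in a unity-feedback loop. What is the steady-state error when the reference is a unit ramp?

The loop has one pole at the origin (type 1). Velocity error constant K_v = lim_{s→0} s·D(s)G_p(s) = 26.5·2.2/3.3 = 17.67.
Steady-state error to a unit ramp: e_ss = 1/K_v = 0.0566.

0.0566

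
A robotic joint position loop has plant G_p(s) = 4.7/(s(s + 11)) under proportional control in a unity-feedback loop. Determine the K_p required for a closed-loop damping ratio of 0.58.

K_p = 19.1

Closed-loop characteristic equation: s² + 11s + K_p·4.7 = 0.
So ω_n = √(4.7K_p) and 2ζω_n = 11, giving ζ = 11/(2√(4.7K_p)).
Setting ζ = 0.58: √(4.7K_p) = 11/(2·0.58) = 9.483, so K_p = 89.92/4.7 = 19.1.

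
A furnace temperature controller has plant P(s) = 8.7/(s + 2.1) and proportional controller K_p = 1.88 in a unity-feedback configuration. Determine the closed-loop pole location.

s = -18.46

Closed-loop transfer function: T(s) = K_p·P(s)/(1 + K_p·P(s)) = 16.36/(s + 2.1 + 16.36) = 16.36/(s + 18.46).
The closed-loop pole is at s = −18.46.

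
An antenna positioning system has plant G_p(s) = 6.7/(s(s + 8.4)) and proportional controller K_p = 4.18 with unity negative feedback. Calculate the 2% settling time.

T_s ≈ 0.952 s

The closed-loop denominator s² + 8.4s + 28.01 gives ω_n = √28.01 = 5.292 and ζ = 8.4/(2ω_n) = 0.7936.
2% settling time T_s ≈ 4/(ζω_n) = 4/4.2 = 0.952 s.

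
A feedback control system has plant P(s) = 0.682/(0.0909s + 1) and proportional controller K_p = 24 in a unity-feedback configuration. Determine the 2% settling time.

Closed loop: T(s) = K_p·P/(1+K_p·P) = 16.37/(0.0909s + 1 + 16.37), with pole at s = −(1 + 16.37)/0.0909 = −191.1.
τ = 1/191.1 = 0.005234 s, so 2% settling time ≈ 4τ = 0.0209 s.

T_s ≈ 0.0209 s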